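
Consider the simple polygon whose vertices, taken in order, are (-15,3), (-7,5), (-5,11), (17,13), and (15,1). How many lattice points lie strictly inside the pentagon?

234

Using the shoelace formula, 2A = |[(-15)·5 − (-7)·3] + [(-7)·11 − (-5)·5] + [(-5)·13 − 17·11] + [17·1 − 15·13] + [15·3 − (-15)·1]| = 476, so the area is 238.
Along each edge there are gcd(|Δx|,|Δy|)+1 lattice points, so counting each shared vertex once the boundary has gcd(8,2) + gcd(2,6) + gcd(22,2) + gcd(2,12) + gcd(30,2) = 2+2+2+2+2 = 10.
By Pick's theorem A = I + B/2 − 1, so I = 238 − 10/2 + 1 = 234.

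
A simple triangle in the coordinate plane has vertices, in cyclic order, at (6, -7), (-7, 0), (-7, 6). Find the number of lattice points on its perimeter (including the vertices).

Summing gcd(|Δx|,|Δy|) over the edges gives the boundary count: gcd(13,7) + gcd(0,6) + gcd(13,13) = 1+6+13 = 20.

20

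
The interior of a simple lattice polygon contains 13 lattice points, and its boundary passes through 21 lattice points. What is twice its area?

45

By Pick's theorem, A = I + B/2 − 1 = 13 + 21/2 − 1 = 45/2.
Hence 2A = 45.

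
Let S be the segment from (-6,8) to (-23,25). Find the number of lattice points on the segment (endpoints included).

18

The number of lattice points on a segment between lattice points is gcd(|Δx|,|Δy|) + 1 = gcd(17,17) + 1 = 17 + 1 = 18.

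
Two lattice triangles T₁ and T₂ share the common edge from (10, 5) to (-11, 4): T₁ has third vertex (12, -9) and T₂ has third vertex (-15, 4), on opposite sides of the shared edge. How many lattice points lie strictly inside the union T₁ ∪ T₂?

147

The union is the simple quadrilateral with vertices (10, 5), (12, -9), (-11, 4), (-15, 4) in order.
The shoelace formula gives twice the area as |[10·(-9) − 12·5] + [12·4 − (-11)·(-9)] + [(-11)·4 − (-15)·4] + [(-15)·5 − 10·4]| = 300, so the area is 150.
Summing gcd(|Δx|,|Δy|) over the edges gives the boundary count: gcd(2,14) + gcd(23,13) + gcd(4,0) + gcd(25,1) = 2+1+4+1 = 8.
By Pick's theorem I = A − B/2 + 1 = 150 − 8/2 + 1 = 147.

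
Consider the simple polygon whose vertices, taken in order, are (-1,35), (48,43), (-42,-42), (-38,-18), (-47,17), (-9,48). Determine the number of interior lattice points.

3312

Using the shoelace formula, 2A = |((-1)·43 − 48·35) + (48·(-42) − (-42)·43) + ((-42)·(-18) − (-38)·(-42)) + ((-38)·17 − (-47)·(-18)) + ((-47)·48 − (-9)·17) + ((-9)·35 − (-1)·48)| = 6635, so the area is 3317.5.
The number of boundary lattice points is Σ gcd(|Δx|,|Δy|) = gcd(49,8) + gcd(90,85) + gcd(4,24) + gcd(9,35) + gcd(38,31) + gcd(8,13) = 1+5+4+1+1+1 = 13.
Pick's theorem gives I = A − B/2 + 1 = 3317.5 − 13/2 + 1 = 3312.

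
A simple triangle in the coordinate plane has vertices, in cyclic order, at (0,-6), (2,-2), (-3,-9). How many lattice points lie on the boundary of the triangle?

6

Summing gcd(|Δx|,|Δy|) over the edges gives the boundary count: gcd(2,4) + gcd(5,7) + gcd(3,3) = 2+1+3 = 6.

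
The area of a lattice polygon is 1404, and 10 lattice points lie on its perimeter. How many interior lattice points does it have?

Pick's theorem A = I + B/2 − 1 rearranges to I = A − B/2 + 1 = 1404 − 10/2 + 1 = 1400.

1400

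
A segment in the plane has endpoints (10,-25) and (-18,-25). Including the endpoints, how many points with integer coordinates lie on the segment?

29

The number of lattice points on a segment between lattice points is gcd(|Δx|,|Δy|) + 1 = gcd(28,0) + 1 = 28 + 1 = 29.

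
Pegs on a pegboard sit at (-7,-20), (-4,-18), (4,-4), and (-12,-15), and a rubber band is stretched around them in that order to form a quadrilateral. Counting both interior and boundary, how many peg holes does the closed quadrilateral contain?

Using the shoelace formula, 2A = |[(-7)·(-18) − (-4)·(-20)] + [(-4)·(-4) − 4·(-18)] + [4·(-15) − (-12)·(-4)] + [(-12)·(-20) − (-7)·(-15)]| = 161, so the area is 80.5.
Along each edge there are gcd(|Δx|,|Δy|)+1 lattice points, so counting each shared vertex once the boundary has gcd(3,2) + gcd(8,14) + gcd(16,11) + gcd(5,5) = 1+2+1+5 = 9.
Pick's theorem gives I = A − B/2 + 1 = 80.5 − 9/2 + 1 = 77, so the closed region contains I + B = 77 + 9 = 86 lattice points.

86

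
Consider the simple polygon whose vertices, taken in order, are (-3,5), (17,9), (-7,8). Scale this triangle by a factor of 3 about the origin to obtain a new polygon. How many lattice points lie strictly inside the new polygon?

334

The shoelace formula gives twice the area as |[(-3)·9 − 17·5] + [17·8 − (-7)·9] + [(-7)·5 − (-3)·8]| = 76, so the area is 38.
Along each edge there are gcd(|Δx|,|Δy|)+1 lattice points, so counting each shared vertex once the boundary has gcd(20,4) + gcd(24,1) + gcd(4,3) = 4+1+1 = 6.
Scaling by 3 multiplies the area by 3² = 9 (so the new area is 342) and multiplies the boundary lattice-point count by 3, giving 18.
By Pick's theorem, the interior count of the dilated polygon is 342 − 18/2 + 1 = 334.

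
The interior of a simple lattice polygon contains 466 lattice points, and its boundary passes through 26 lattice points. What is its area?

Pick's theorem states A = I + B/2 − 1, so A = 466 + 26/2 − 1 = 478.

478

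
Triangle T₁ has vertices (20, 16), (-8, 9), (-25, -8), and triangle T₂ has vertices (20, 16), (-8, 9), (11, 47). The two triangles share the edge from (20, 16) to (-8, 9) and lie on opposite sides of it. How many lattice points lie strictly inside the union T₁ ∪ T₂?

The union is the simple quadrilateral with vertices (20, 16), (-25, -8), (-8, 9), (11, 47) in order.
By the shoelace formula, twice the signed area is |(20·(-8) − (-25)·16) + ((-25)·9 − (-8)·(-8)) + ((-8)·47 − 11·9) + (11·16 − 20·47)| = 1288, so the area is 644.
Summing gcd(|Δx|,|Δy|) over the edges gives the boundary count: gcd(45,24) + gcd(17,17) + gcd(19,38) + gcd(9,31) = 3+17+19+1 = 40.
By Pick's theorem I = A − B/2 + 1 = 644 − 40/2 + 1 = 625.

625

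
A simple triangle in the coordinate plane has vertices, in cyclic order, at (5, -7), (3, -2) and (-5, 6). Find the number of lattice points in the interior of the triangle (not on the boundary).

8

The shoelace formula gives twice the area as |[5·(-2) − 3·(-7)] + [3·6 − (-5)·(-2)] + [(-5)·(-7) − 5·6]| = 24, so the area is 12.
Summing gcd(|Δx|,|Δy|) over the edges gives the boundary count: gcd(2,5) + gcd(8,8) + gcd(10,13) = 1+8+1 = 10.
By Pick's theorem A = I + B/2 − 1, so I = 12 − 10/2 + 1 = 8.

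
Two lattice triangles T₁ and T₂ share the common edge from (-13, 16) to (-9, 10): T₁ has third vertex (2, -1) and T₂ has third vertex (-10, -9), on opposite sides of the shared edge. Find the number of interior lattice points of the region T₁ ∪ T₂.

The union is the simple quadrilateral with vertices (-13, 16), (2, -1), (-9, 10), (-10, -9) in order.
Using the shoelace formula, 2A = |[(-13)·(-1) − 2·16] + [2·10 − (-9)·(-1)] + [(-9)·(-9) − (-10)·10] + [(-10)·16 − (-13)·(-9)]| = 104, so the area is 52.
Summing gcd(|Δx|,|Δy|) over the edges gives the boundary count: gcd(15,17) + gcd(11,11) + gcd(1,19) + gcd(3,25) = 1+11+1+1 = 14.
By Pick's theorem I = A − B/2 + 1 = 52 − 14/2 + 1 = 46.

46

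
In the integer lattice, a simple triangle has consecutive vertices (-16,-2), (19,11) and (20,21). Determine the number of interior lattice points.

168

The shoelace formula gives twice the area as |[(-16)·11 − 19·(-2)] + [19·21 − 20·11] + [20·(-2) − (-16)·21]| = 337, so the area is 168.5.
Along each edge there are gcd(|Δx|,|Δy|)+1 lattice points, so counting each shared vertex once the boundary has gcd(35,13) + gcd(1,10) + gcd(36,23) = 1+1+1 = 3.
By Pick's theorem A = I + B/2 − 1, so I = 168.5 − 3/2 + 1 = 168.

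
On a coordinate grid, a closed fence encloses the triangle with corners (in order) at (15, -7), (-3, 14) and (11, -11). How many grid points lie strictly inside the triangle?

By the shoelace formula, twice the signed area is |(15·14 − (-3)·(-7)) + ((-3)·(-11) − 11·14) + (11·(-7) − 15·(-11))| = 156, so the area is 78.
The number of boundary lattice points is Σ gcd(|Δx|,|Δy|) = gcd(18,21) + gcd(14,25) + gcd(4,4) = 3+1+4 = 8.
By Pick's theorem A = I + B/2 − 1, so I = 78 − 8/2 + 1 = 75.

75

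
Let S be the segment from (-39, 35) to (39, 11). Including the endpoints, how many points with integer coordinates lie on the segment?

7

The number of lattice points on a segment between lattice points is gcd(|Δx|,|Δy|) + 1 = gcd(78,24) + 1 = 6 + 1 = 7.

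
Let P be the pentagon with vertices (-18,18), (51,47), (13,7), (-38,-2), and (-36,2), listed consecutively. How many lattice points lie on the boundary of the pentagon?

10

Along each edge there are gcd(|Δx|,|Δy|)+1 lattice points, so counting each shared vertex once the boundary has gcd(69,29) + gcd(38,40) + gcd(51,9) + gcd(2,4) + gcd(18,16) = 1+2+3+2+2 = 10.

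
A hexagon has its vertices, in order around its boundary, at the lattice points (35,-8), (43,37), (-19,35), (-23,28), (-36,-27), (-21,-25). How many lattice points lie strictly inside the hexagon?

The shoelace formula gives twice the area as |(35·37 − 43·(-8)) + (43·35 − (-19)·37) + ((-19)·28 − (-23)·35) + ((-23)·(-27) − (-36)·28) + ((-36)·(-25) − (-21)·(-27)) + ((-21)·(-8) − 35·(-25))| = 7125, so the area is 3562.5.
Along each edge there are gcd(|Δx|,|Δy|)+1 lattice points, so counting each shared vertex once the boundary has gcd(8,45) + gcd(62,2) + gcd(4,7) + gcd(13,55) + gcd(15,2) + gcd(56,17) = 1+2+1+1+1+1 = 7.
Pick's theorem gives I = A − B/2 + 1 = 3562.5 − 7/2 + 1 = 3560.

3560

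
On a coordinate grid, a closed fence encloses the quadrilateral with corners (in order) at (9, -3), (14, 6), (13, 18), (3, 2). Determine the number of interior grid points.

By the shoelace formula, twice the signed area is |[9·6 − 14·(-3)] + [14·18 − 13·6] + [13·2 − 3·18] + [3·(-3) − 9·2]| = 215, so the area is 215/2.
Summing gcd(|Δx|,|Δy|) over the edges gives the boundary count: gcd(5,9) + gcd(1,12) + gcd(10,16) + gcd(6,5) = 1+1+2+1 = 5.
Pick's theorem gives I = A − B/2 + 1 = 215/2 − 5/2 + 1 = 106.

106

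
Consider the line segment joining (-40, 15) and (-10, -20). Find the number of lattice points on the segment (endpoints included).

6

The number of lattice points on a segment between lattice points is gcd(|Δx|,|Δy|) + 1 = gcd(30,35) + 1 = 5 + 1 = 6.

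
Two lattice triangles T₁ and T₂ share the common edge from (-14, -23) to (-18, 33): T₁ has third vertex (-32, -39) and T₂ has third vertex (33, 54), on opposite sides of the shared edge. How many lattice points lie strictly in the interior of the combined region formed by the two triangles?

2003

The union is the simple quadrilateral with vertices (-14, -23), (-32, -39), (-18, 33), (33, 54) in order.
The shoelace formula gives twice the area as |((-14)·(-39) − (-32)·(-23)) + ((-32)·33 − (-18)·(-39)) + ((-18)·54 − 33·33) + (33·(-23) − (-14)·54)| = 4012, so the area is 2006.
Along each edge there are gcd(|Δx|,|Δy|)+1 lattice points, so counting each shared vertex once the boundary has gcd(18,16) + gcd(14,72) + gcd(51,21) + gcd(47,77) = 2+2+3+1 = 8.
By Pick's theorem I = A − B/2 + 1 = 2006 − 8/2 + 1 = 2003.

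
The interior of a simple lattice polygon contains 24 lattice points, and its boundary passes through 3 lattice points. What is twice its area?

49

Pick's theorem states A = I + B/2 − 1, so A = 24 + 3/2 − 1 = 49/2.
Hence 2A = 49.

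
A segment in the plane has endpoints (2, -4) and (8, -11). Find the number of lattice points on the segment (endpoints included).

The number of lattice points on a segment between lattice points is gcd(|Δx|,|Δy|) + 1 = gcd(6,7) + 1 = 1 + 1 = 2.

2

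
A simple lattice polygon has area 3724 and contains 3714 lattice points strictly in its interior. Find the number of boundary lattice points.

Pick's theorem gives A = I + B/2 − 1, so B = 2(A − I + 1) = 2(3724 − 3714 + 1) = 22.

22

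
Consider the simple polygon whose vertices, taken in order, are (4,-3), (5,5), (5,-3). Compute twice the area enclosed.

8

By the shoelace formula, twice the signed area is |(4·5 − 5·(-3)) + (5·(-3) − 5·5) + (5·(-3) − 4·(-3))| = 8, so the area is 4.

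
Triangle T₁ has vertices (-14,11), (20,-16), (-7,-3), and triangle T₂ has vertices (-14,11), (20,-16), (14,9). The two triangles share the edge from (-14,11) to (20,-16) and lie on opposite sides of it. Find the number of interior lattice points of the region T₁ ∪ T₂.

The union is the simple quadrilateral with vertices (-14,11), (-7,-3), (20,-16), (14,9) in order.
The shoelace formula gives twice the area as |((-14)·(-3) − (-7)·11) + ((-7)·(-16) − 20·(-3)) + (20·9 − 14·(-16)) + (14·11 − (-14)·9)| = 975, so the area is 975/2.
Along each edge there are gcd(|Δx|,|Δy|)+1 lattice points, so counting each shared vertex once the boundary has gcd(7,14) + gcd(27,13) + gcd(6,25) + gcd(28,2) = 7+1+1+2 = 11.
By Pick's theorem I = A − B/2 + 1 = 975/2 − 11/2 + 1 = 483.

483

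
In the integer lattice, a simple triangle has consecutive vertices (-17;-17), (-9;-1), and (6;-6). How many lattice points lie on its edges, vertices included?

Along each edge there are gcd(|Δx|,|Δy|)+1 lattice points, so counting each shared vertex once the boundary has gcd(8,16) + gcd(15,5) + gcd(23,11) = 8+5+1 = 14.

14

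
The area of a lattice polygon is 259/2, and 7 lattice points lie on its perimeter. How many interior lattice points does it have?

127

From Pick's theorem, I = A − B/2 + 1 = 259/2 − 7/2 + 1 = 127.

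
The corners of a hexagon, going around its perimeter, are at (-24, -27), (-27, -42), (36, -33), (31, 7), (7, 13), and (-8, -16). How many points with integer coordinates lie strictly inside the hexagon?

Using the shoelace formula, 2A = |((-24)·(-42) − (-27)·(-27)) + ((-27)·(-33) − 36·(-42)) + (36·7 − 31·(-33)) + (31·13 − 7·7) + (7·(-16) − (-8)·13) + ((-8)·(-27) − (-24)·(-16))| = 4135, so the area is 4135/2.
Along each edge there are gcd(|Δx|,|Δy|)+1 lattice points, so counting each shared vertex once the boundary has gcd(3,15) + gcd(63,9) + gcd(5,40) + gcd(24,6) + gcd(15,29) + gcd(16,11) = 3+9+5+6+1+1 = 25.
Pick's theorem gives I = A − B/2 + 1 = 4135/2 − 25/2 + 1 = 2056.

2056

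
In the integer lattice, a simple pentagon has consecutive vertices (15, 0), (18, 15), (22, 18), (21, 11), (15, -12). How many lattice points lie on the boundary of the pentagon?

18

The number of boundary lattice points is Σ gcd(|Δx|,|Δy|) = gcd(3,15) + gcd(4,3) + gcd(1,7) + gcd(6,23) + gcd(0,12) = 3+1+1+1+12 = 18.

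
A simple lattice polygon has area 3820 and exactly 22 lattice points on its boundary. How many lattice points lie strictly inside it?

3810

From Pick's theorem, I = A − B/2 + 1 = 3820 − 22/2 + 1 = 3810.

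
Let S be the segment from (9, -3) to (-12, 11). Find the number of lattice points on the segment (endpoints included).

8

The number of lattice points on a segment between lattice points is gcd(|Δx|,|Δy|) + 1 = gcd(21,14) + 1 = 7 + 1 = 8.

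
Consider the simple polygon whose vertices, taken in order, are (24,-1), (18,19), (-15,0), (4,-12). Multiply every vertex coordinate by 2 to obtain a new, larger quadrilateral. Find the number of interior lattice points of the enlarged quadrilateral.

2442

Using the shoelace formula, 2A = |[24·19 − 18·(-1)] + [18·0 − (-15)·19] + [(-15)·(-12) − 4·0] + [4·(-1) − 24·(-12)]| = 1223, so the area is 611.5.
Summing gcd(|Δx|,|Δy|) over the edges gives the boundary count: gcd(6,20) + gcd(33,19) + gcd(19,12) + gcd(20,11) = 2+1+1+1 = 5.
Scaling by 2 multiplies the area by 2² = 4 (so the new area is 2446) and multiplies the boundary lattice-point count by 2, giving 10.
By Pick's theorem, the interior count of the dilated polygon is 2446 − 10/2 + 1 = 2442.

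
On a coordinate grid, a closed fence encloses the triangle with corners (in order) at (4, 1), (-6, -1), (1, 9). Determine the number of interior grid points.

42

The shoelace formula gives twice the area as |[4·(-1) − (-6)·1] + [(-6)·9 − 1·(-1)] + [1·1 − 4·9]| = 86, so the area is 43.
Along each edge there are gcd(|Δx|,|Δy|)+1 lattice points, so counting each shared vertex once the boundary has gcd(10,2) + gcd(7,10) + gcd(3,8) = 2+1+1 = 4.
By Pick's theorem A = I + B/2 − 1, so I = 43 − 4/2 + 1 = 42.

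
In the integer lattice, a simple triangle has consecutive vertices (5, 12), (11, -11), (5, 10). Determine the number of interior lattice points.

4

The shoelace formula gives twice the area as |(5·(-11) − 11·12) + (11·10 − 5·(-11)) + (5·12 − 5·10)| = 12, so the area is 6.
The number of boundary lattice points is Σ gcd(|Δx|,|Δy|) = gcd(6,23) + gcd(6,21) + gcd(0,2) = 1+3+2 = 6.
By Pick's theorem A = I + B/2 − 1, so I = 6 − 6/2 + 1 = 4.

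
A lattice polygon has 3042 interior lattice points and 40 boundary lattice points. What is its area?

3061

Pick's theorem states A = I + B/2 − 1, so A = 3042 + 40/2 − 1 = 3061.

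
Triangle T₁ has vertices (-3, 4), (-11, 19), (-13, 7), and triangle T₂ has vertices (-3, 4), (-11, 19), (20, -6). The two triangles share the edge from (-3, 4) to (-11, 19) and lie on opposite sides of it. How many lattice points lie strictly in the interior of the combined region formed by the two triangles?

The union is the simple quadrilateral with vertices (-3, 4), (-13, 7), (-11, 19), (20, -6) in order.
By the shoelace formula, twice the signed area is |((-3)·7 − (-13)·4) + ((-13)·19 − (-11)·7) + ((-11)·(-6) − 20·19) + (20·4 − (-3)·(-6))| = 391, so the area is 195.5.
Summing gcd(|Δx|,|Δy|) over the edges gives the boundary count: gcd(10,3) + gcd(2,12) + gcd(31,25) + gcd(23,10) = 1+2+1+1 = 5.
By Pick's theorem I = A − B/2 + 1 = 195.5 − 5/2 + 1 = 194.

194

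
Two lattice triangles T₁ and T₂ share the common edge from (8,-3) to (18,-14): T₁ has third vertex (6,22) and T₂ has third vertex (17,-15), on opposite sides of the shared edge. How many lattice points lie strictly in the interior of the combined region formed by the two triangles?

117

The union is the simple quadrilateral with vertices (8,-3), (6,22), (18,-14), (17,-15) in order.
The shoelace formula gives twice the area as |(8·22 − 6·(-3)) + (6·(-14) − 18·22) + (18·(-15) − 17·(-14)) + (17·(-3) − 8·(-15))| = 249, so the area is 124.5.
Summing gcd(|Δx|,|Δy|) over the edges gives the boundary count: gcd(2,25) + gcd(12,36) + gcd(1,1) + gcd(9,12) = 1+12+1+3 = 17.
By Pick's theorem I = A − B/2 + 1 = 124.5 − 17/2 + 1 = 117.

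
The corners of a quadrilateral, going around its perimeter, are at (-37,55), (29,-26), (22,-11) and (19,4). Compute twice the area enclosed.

1110

Using the shoelace formula, 2A = |((-37)·(-26) − 29·55) + (29·(-11) − 22·(-26)) + (22·4 − 19·(-11)) + (19·55 − (-37)·4)| = 1110, so the area is 555.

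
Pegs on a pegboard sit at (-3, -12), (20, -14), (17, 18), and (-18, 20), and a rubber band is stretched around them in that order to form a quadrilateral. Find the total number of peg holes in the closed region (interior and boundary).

913

The shoelace formula gives twice the area as |((-3)·(-14) − 20·(-12)) + (20·18 − 17·(-14)) + (17·20 − (-18)·18) + ((-18)·(-12) − (-3)·20)| = 1820, so the area is 910.
Along each edge there are gcd(|Δx|,|Δy|)+1 lattice points, so counting each shared vertex once the boundary has gcd(23,2) + gcd(3,32) + gcd(35,2) + gcd(15,32) = 1+1+1+1 = 4.
Pick's theorem gives I = A − B/2 + 1 = 910 − 4/2 + 1 = 909, so the closed region contains I + B = 909 + 4 = 913 lattice points.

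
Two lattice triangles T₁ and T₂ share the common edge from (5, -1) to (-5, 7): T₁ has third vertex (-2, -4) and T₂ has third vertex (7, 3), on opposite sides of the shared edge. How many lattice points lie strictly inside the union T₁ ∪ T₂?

68

The union is the simple quadrilateral with vertices (5, -1), (-2, -4), (-5, 7), (7, 3) in order.
The shoelace formula gives twice the area as |(5·(-4) − (-2)·(-1)) + ((-2)·7 − (-5)·(-4)) + ((-5)·3 − 7·7) + (7·(-1) − 5·3)| = 142, so the area is 71.
Summing gcd(|Δx|,|Δy|) over the edges gives the boundary count: gcd(7,3) + gcd(3,11) + gcd(12,4) + gcd(2,4) = 1+1+4+2 = 8.
By Pick's theorem I = A − B/2 + 1 = 71 − 8/2 + 1 = 68.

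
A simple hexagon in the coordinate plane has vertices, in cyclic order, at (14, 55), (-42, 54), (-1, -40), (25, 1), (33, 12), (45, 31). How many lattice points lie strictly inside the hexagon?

The shoelace formula gives twice the area as |(14·54 − (-42)·55) + ((-42)·(-40) − (-1)·54) + ((-1)·1 − 25·(-40)) + (25·12 − 33·1) + (33·31 − 45·12) + (45·55 − 14·31)| = 8590, so the area is 4295.
The number of boundary lattice points is Σ gcd(|Δx|,|Δy|) = gcd(56,1) + gcd(41,94) + gcd(26,41) + gcd(8,11) + gcd(12,19) + gcd(31,24) = 1+1+1+1+1+1 = 6.
Pick's theorem gives I = A − B/2 + 1 = 4295 − 6/2 + 1 = 4293.

4293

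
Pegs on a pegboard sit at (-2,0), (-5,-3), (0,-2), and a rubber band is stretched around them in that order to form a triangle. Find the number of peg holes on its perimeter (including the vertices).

The number of boundary lattice points is Σ gcd(|Δx|,|Δy|) = gcd(3,3) + gcd(5,1) + gcd(2,2) = 3+1+2 = 6.

6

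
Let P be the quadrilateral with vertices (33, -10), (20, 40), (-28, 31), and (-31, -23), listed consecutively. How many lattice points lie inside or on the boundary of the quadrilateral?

The shoelace formula gives twice the area as |[33·40 − 20·(-10)] + [20·31 − (-28)·40] + [(-28)·(-23) − (-31)·31] + [(-31)·(-10) − 33·(-23)]| = 5934, so the area is 2967.
Summing gcd(|Δx|,|Δy|) over the edges gives the boundary count: gcd(13,50) + gcd(48,9) + gcd(3,54) + gcd(64,13) = 1+3+3+1 = 8.
Pick's theorem gives I = A − B/2 + 1 = 2967 − 8/2 + 1 = 2964, so the closed region contains I + B = 2964 + 8 = 2972 lattice points.

2972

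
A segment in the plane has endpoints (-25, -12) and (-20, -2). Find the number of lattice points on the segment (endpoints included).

The number of lattice points on a segment between lattice points is gcd(|Δx|,|Δy|) + 1 = gcd(5,10) + 1 = 5 + 1 = 6.

6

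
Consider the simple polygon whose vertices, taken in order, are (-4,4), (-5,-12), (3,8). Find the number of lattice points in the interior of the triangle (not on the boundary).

52

The shoelace formula gives twice the area as |[(-4)·(-12) − (-5)·4] + [(-5)·8 − 3·(-12)] + [3·4 − (-4)·8]| = 108, so the area is 54.
Summing gcd(|Δx|,|Δy|) over the edges gives the boundary count: gcd(1,16) + gcd(8,20) + gcd(7,4) = 1+4+1 = 6.
By Pick's theorem A = I + B/2 − 1, so I = 54 − 6/2 + 1 = 52.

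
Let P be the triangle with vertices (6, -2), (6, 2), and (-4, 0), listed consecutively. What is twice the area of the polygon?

By the shoelace formula, twice the signed area is |[6·2 − 6·(-2)] + [6·0 − (-4)·2] + [(-4)·(-2) − 6·0]| = 40, so the area is 20.

40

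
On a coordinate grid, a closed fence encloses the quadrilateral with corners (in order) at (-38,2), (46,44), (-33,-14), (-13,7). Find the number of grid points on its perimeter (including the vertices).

49

Along each edge there are gcd(|Δx|,|Δy|)+1 lattice points, so counting each shared vertex once the boundary has gcd(84,42) + gcd(79,58) + gcd(20,21) + gcd(25,5) = 42+1+1+5 = 49.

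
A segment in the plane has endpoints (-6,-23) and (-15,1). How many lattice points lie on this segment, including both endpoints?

The number of lattice points on a segment between lattice points is gcd(|Δx|,|Δy|) + 1 = gcd(9,24) + 1 = 3 + 1 = 4.

4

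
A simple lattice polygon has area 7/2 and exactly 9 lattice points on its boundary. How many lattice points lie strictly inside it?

0

From Pick's theorem, I = A − B/2 + 1 = 7/2 − 9/2 + 1 = 0.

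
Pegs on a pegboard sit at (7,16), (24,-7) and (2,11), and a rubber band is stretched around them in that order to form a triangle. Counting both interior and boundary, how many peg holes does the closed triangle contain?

105

By the shoelace formula, twice the signed area is |(7·(-7) − 24·16) + (24·11 − 2·(-7)) + (2·16 − 7·11)| = 200, so the area is 100.
The number of boundary lattice points is Σ gcd(|Δx|,|Δy|) = gcd(17,23) + gcd(22,18) + gcd(5,5) = 1+2+5 = 8.
Pick's theorem gives I = A − B/2 + 1 = 100 − 8/2 + 1 = 97, so the closed region contains I + B = 97 + 8 = 105 lattice points.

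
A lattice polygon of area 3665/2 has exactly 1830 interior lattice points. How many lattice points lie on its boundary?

Pick's theorem gives A = I + B/2 − 1, so B = 2(A − I + 1) = 2(3665/2 − 1830 + 1) = 7.

7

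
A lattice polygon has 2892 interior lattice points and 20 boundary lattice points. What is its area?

By Pick's theorem, A = I + B/2 − 1 = 2892 + 20/2 − 1 = 2901.

2901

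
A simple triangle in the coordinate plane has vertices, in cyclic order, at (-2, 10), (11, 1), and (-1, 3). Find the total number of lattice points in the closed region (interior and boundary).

44

Using the shoelace formula, 2A = |((-2)·1 − 11·10) + (11·3 − (-1)·1) + ((-1)·10 − (-2)·3)| = 82, so the area is 41.
Along each edge there are gcd(|Δx|,|Δy|)+1 lattice points, so counting each shared vertex once the boundary has gcd(13,9) + gcd(12,2) + gcd(1,7) = 1+2+1 = 4.
Pick's theorem gives I = A − B/2 + 1 = 41 − 4/2 + 1 = 40, so the closed region contains I + B = 40 + 4 = 44 lattice points.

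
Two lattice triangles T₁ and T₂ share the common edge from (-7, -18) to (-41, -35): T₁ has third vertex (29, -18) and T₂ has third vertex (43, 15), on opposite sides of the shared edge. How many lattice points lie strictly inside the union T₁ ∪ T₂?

The union is the simple quadrilateral with vertices (-7, -18), (29, -18), (-41, -35), (43, 15) in order.
By the shoelace formula, twice the signed area is |((-7)·(-18) − 29·(-18)) + (29·(-35) − (-41)·(-18)) + ((-41)·15 − 43·(-35)) + (43·(-18) − (-7)·15)| = 884, so the area is 442.
Summing gcd(|Δx|,|Δy|) over the edges gives the boundary count: gcd(36,0) + gcd(70,17) + gcd(84,50) + gcd(50,33) = 36+1+2+1 = 40.
By Pick's theorem I = A − B/2 + 1 = 442 − 40/2 + 1 = 423.

423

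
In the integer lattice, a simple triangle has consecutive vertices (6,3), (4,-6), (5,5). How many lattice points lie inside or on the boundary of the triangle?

9

Using the shoelace formula, 2A = |(6·(-6) − 4·3) + (4·5 − 5·(-6)) + (5·3 − 6·5)| = 13, so the area is 13/2.
Summing gcd(|Δx|,|Δy|) over the edges gives the boundary count: gcd(2,9) + gcd(1,11) + gcd(1,2) = 1+1+1 = 3.
Pick's theorem gives I = A − B/2 + 1 = 13/2 − 3/2 + 1 = 6, so the closed region contains I + B = 6 + 3 = 9 lattice points.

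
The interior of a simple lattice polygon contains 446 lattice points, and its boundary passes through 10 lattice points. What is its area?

450

By Pick's theorem, A = I + B/2 − 1 = 446 + 10/2 − 1 = 450.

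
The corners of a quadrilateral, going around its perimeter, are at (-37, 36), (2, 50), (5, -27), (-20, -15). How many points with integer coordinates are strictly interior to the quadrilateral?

The shoelace formula gives twice the area as |((-37)·50 − 2·36) + (2·(-27) − 5·50) + (5·(-15) − (-20)·(-27)) + ((-20)·36 − (-37)·(-15))| = 4116, so the area is 2058.
The number of boundary lattice points is Σ gcd(|Δx|,|Δy|) = gcd(39,14) + gcd(3,77) + gcd(25,12) + gcd(17,51) = 1+1+1+17 = 20.
By Pick's theorem A = I + B/2 − 1, so I = 2058 − 20/2 + 1 = 2049.

2049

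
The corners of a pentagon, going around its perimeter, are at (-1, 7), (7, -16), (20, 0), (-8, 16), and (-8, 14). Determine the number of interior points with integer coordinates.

The shoelace formula gives twice the area as |[(-1)·(-16) − 7·7] + [7·0 − 20·(-16)] + [20·16 − (-8)·0] + [(-8)·14 − (-8)·16] + [(-8)·7 − (-1)·14]| = 581, so the area is 581/2.
Summing gcd(|Δx|,|Δy|) over the edges gives the boundary count: gcd(8,23) + gcd(13,16) + gcd(28,16) + gcd(0,2) + gcd(7,7) = 1+1+4+2+7 = 15.
By Pick's theorem A = I + B/2 − 1, so I = 581/2 − 15/2 + 1 = 284.

284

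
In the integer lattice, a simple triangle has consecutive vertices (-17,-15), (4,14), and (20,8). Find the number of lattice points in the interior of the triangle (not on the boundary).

By the shoelace formula, twice the signed area is |((-17)·14 − 4·(-15)) + (4·8 − 20·14) + (20·(-15) − (-17)·8)| = 590, so the area is 295.
The number of boundary lattice points is Σ gcd(|Δx|,|Δy|) = gcd(21,29) + gcd(16,6) + gcd(37,23) = 1+2+1 = 4.
Pick's theorem gives I = A − B/2 + 1 = 295 − 4/2 + 1 = 294.

294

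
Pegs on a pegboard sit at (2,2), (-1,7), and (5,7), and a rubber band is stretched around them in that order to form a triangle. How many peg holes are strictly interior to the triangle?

12

Using the shoelace formula, 2A = |(2·7 − (-1)·2) + ((-1)·7 − 5·7) + (5·2 − 2·7)| = 30, so the area is 15.
Summing gcd(|Δx|,|Δy|) over the edges gives the boundary count: gcd(3,5) + gcd(6,0) + gcd(3,5) = 1+6+1 = 8.
Pick's theorem gives I = A − B/2 + 1 = 15 − 8/2 + 1 = 12.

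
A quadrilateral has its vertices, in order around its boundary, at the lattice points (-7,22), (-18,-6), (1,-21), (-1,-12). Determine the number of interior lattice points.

By the shoelace formula, twice the signed area is |((-7)·(-6) − (-18)·22) + ((-18)·(-21) − 1·(-6)) + (1·(-12) − (-1)·(-21)) + ((-1)·22 − (-7)·(-12))| = 683, so the area is 341.5.
Along each edge there are gcd(|Δx|,|Δy|)+1 lattice points, so counting each shared vertex once the boundary has gcd(11,28) + gcd(19,15) + gcd(2,9) + gcd(6,34) = 1+1+1+2 = 5.
Pick's theorem gives I = A − B/2 + 1 = 341.5 − 5/2 + 1 = 340.

340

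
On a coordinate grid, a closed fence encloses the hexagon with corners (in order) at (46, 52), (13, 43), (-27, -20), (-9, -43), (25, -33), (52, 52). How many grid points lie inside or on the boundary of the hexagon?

The shoelace formula gives twice the area as |[46·43 − 13·52] + [13·(-20) − (-27)·43] + [(-27)·(-43) − (-9)·(-20)] + [(-9)·(-33) − 25·(-43)] + [25·52 − 52·(-33)] + [52·52 − 46·52]| = 7884, so the area is 3942.
Along each edge there are gcd(|Δx|,|Δy|)+1 lattice points, so counting each shared vertex once the boundary has gcd(33,9) + gcd(40,63) + gcd(18,23) + gcd(34,10) + gcd(27,85) + gcd(6,0) = 3+1+1+2+1+6 = 14.
Pick's theorem gives I = A − B/2 + 1 = 3942 − 14/2 + 1 = 3936, so the closed region contains I + B = 3936 + 14 = 3950 lattice points.

3950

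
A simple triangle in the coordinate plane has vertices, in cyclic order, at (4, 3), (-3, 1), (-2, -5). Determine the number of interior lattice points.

The shoelace formula gives twice the area as |(4·1 − (-3)·3) + ((-3)·(-5) − (-2)·1) + ((-2)·3 − 4·(-5))| = 44, so the area is 22.
Along each edge there are gcd(|Δx|,|Δy|)+1 lattice points, so counting each shared vertex once the boundary has gcd(7,2) + gcd(1,6) + gcd(6,8) = 1+1+2 = 4.
By Pick's theorem A = I + B/2 − 1, so I = 22 − 4/2 + 1 = 21.

21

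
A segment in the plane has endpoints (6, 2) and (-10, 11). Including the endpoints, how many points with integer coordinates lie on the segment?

2

The number of lattice points on a segment between lattice points is gcd(|Δx|,|Δy|) + 1 = gcd(16,9) + 1 = 1 + 1 = 2.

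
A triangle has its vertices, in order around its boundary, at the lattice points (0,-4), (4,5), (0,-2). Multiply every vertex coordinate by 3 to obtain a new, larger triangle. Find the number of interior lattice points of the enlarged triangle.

The shoelace formula gives twice the area as |[0·5 − 4·(-4)] + [4·(-2) − 0·5] + [0·(-4) − 0·(-2)]| = 8, so the area is 4.
The number of boundary lattice points is Σ gcd(|Δx|,|Δy|) = gcd(4,9) + gcd(4,7) + gcd(0,2) = 1+1+2 = 4.
Scaling by 3 multiplies the area by 3² = 9 (so the new area is 36) and multiplies the boundary lattice-point count by 3, giving 12.
By Pick's theorem, the interior count of the dilated polygon is 36 − 12/2 + 1 = 31.

31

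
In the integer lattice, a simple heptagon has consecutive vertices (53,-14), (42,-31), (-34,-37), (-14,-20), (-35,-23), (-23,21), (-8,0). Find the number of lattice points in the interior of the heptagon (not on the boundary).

Using the shoelace formula, 2A = |[53·(-31) − 42·(-14)] + [42·(-37) − (-34)·(-31)] + [(-34)·(-20) − (-14)·(-37)] + [(-14)·(-23) − (-35)·(-20)] + [(-35)·21 − (-23)·(-23)] + [(-23)·0 − (-8)·21] + [(-8)·(-14) − 53·0]| = 4863, so the area is 2431.5.
Along each edge there are gcd(|Δx|,|Δy|)+1 lattice points, so counting each shared vertex once the boundary has gcd(11,17) + gcd(76,6) + gcd(20,17) + gcd(21,3) + gcd(12,44) + gcd(15,21) + gcd(61,14) = 1+2+1+3+4+3+1 = 15.
By Pick's theorem A = I + B/2 − 1, so I = 2431.5 − 15/2 + 1 = 2425.

2425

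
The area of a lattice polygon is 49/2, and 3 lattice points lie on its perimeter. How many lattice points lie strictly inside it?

From Pick's theorem, I = A − B/2 + 1 = 49/2 − 3/2 + 1 = 24.

24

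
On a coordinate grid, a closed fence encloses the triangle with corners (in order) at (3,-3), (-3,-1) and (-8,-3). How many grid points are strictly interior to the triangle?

5

By the shoelace formula, twice the signed area is |(3·(-1) − (-3)·(-3)) + ((-3)·(-3) − (-8)·(-1)) + ((-8)·(-3) − 3·(-3))| = 22, so the area is 11.
Along each edge there are gcd(|Δx|,|Δy|)+1 lattice points, so counting each shared vertex once the boundary has gcd(6,2) + gcd(5,2) + gcd(11,0) = 2+1+11 = 14.
By Pick's theorem A = I + B/2 − 1, so I = 11 − 14/2 + 1 = 5.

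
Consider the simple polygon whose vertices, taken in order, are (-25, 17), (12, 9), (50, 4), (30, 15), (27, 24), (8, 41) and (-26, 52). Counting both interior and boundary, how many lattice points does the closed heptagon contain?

1690

Using the shoelace formula, 2A = |((-25)·9 − 12·17) + (12·4 − 50·9) + (50·15 − 30·4) + (30·24 − 27·15) + (27·41 − 8·24) + (8·52 − (-26)·41) + ((-26)·17 − (-25)·52)| = 3369, so the area is 3369/2.
Along each edge there are gcd(|Δx|,|Δy|)+1 lattice points, so counting each shared vertex once the boundary has gcd(37,8) + gcd(38,5) + gcd(20,11) + gcd(3,9) + gcd(19,17) + gcd(34,11) + gcd(1,35) = 1+1+1+3+1+1+1 = 9.
Pick's theorem gives I = A − B/2 + 1 = 3369/2 − 9/2 + 1 = 1681, so the closed region contains I + B = 1681 + 9 = 1690 lattice points.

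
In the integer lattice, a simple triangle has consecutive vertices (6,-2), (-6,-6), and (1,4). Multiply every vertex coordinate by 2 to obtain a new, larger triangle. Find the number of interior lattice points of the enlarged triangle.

179

By the shoelace formula, twice the signed area is |(6·(-6) − (-6)·(-2)) + ((-6)·4 − 1·(-6)) + (1·(-2) − 6·4)| = 92, so the area is 46.
Summing gcd(|Δx|,|Δy|) over the edges gives the boundary count: gcd(12,4) + gcd(7,10) + gcd(5,6) = 4+1+1 = 6.
Scaling by 2 multiplies the area by 2² = 4 (so the new area is 184) and multiplies the boundary lattice-point count by 2, giving 12.
By Pick's theorem, the interior count of the dilated polygon is 184 − 12/2 + 1 = 179.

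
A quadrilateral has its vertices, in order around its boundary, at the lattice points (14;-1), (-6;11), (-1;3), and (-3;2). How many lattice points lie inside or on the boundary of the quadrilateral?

The shoelace formula gives twice the area as |[14·11 − (-6)·(-1)] + [(-6)·3 − (-1)·11] + [(-1)·2 − (-3)·3] + [(-3)·(-1) − 14·2]| = 123, so the area is 61.5.
The number of boundary lattice points is Σ gcd(|Δx|,|Δy|) = gcd(20,12) + gcd(5,8) + gcd(2,1) + gcd(17,3) = 4+1+1+1 = 7.
Pick's theorem gives I = A − B/2 + 1 = 61.5 − 7/2 + 1 = 59, so the closed region contains I + B = 59 + 7 = 66 lattice points.

66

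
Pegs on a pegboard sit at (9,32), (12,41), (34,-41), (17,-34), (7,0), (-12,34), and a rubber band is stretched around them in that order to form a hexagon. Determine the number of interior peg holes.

Using the shoelace formula, 2A = |(9·41 − 12·32) + (12·(-41) − 34·41) + (34·(-34) − 17·(-41)) + (17·0 − 7·(-34)) + (7·34 − (-12)·0) + ((-12)·32 − 9·34)| = 2574, so the area is 1287.
Summing gcd(|Δx|,|Δy|) over the edges gives the boundary count: gcd(3,9) + gcd(22,82) + gcd(17,7) + gcd(10,34) + gcd(19,34) + gcd(21,2) = 3+2+1+2+1+1 = 10.
By Pick's theorem A = I + B/2 − 1, so I = 1287 − 10/2 + 1 = 1283.

1283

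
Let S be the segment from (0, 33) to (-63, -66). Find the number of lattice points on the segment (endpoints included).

10

The number of lattice points on a segment between lattice points is gcd(|Δx|,|Δy|) + 1 = gcd(63,99) + 1 = 9 + 1 = 10.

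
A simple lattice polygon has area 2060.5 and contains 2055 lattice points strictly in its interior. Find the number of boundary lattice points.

Pick's theorem gives A = I + B/2 − 1, so B = 2(A − I + 1) = 2(2060.5 − 2055 + 1) = 13.

13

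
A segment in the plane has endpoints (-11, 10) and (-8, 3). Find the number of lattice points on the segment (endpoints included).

The number of lattice points on a segment between lattice points is gcd(|Δx|,|Δy|) + 1 = gcd(3,7) + 1 = 1 + 1 = 2.

2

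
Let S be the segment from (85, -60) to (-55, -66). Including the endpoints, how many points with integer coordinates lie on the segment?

3

The number of lattice points on a segment between lattice points is gcd(|Δx|,|Δy|) + 1 = gcd(140,6) + 1 = 2 + 1 = 3.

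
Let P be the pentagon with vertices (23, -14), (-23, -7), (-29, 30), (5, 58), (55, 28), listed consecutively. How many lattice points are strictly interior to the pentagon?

3829

The shoelace formula gives twice the area as |[23·(-7) − (-23)·(-14)] + [(-23)·30 − (-29)·(-7)] + [(-29)·58 − 5·30] + [5·28 − 55·58] + [55·(-14) − 23·28]| = 7672, so the area is 3836.
Summing gcd(|Δx|,|Δy|) over the edges gives the boundary count: gcd(46,7) + gcd(6,37) + gcd(34,28) + gcd(50,30) + gcd(32,42) = 1+1+2+10+2 = 16.
By Pick's theorem A = I + B/2 − 1, so I = 3836 − 16/2 + 1 = 3829.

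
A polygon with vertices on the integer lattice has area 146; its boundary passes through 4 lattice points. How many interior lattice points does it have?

Pick's theorem A = I + B/2 − 1 rearranges to I = A − B/2 + 1 = 146 − 4/2 + 1 = 145.

145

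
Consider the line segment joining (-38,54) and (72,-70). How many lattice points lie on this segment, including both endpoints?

3

The number of lattice points on a segment between lattice points is gcd(|Δx|,|Δy|) + 1 = gcd(110,124) + 1 = 2 + 1 = 3.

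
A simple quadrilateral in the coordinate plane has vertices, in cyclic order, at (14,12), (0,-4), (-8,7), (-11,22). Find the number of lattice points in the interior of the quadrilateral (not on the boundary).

309

The shoelace formula gives twice the area as |[14·(-4) − 0·12] + [0·7 − (-8)·(-4)] + [(-8)·22 − (-11)·7] + [(-11)·12 − 14·22]| = 627, so the area is 627/2.
Summing gcd(|Δx|,|Δy|) over the edges gives the boundary count: gcd(14,16) + gcd(8,11) + gcd(3,15) + gcd(25,10) = 2+1+3+5 = 11.
Pick's theorem gives I = A − B/2 + 1 = 627/2 − 11/2 + 1 = 309.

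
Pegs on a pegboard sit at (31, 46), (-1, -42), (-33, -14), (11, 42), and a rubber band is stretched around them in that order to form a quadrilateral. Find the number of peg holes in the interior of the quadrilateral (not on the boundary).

The shoelace formula gives twice the area as |[31·(-42) − (-1)·46] + [(-1)·(-14) − (-33)·(-42)] + [(-33)·42 − 11·(-14)] + [11·46 − 31·42]| = 4656, so the area is 2328.
The number of boundary lattice points is Σ gcd(|Δx|,|Δy|) = gcd(32,88) + gcd(32,28) + gcd(44,56) + gcd(20,4) = 8+4+4+4 = 20.
By Pick's theorem A = I + B/2 − 1, so I = 2328 − 20/2 + 1 = 2319.

2319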